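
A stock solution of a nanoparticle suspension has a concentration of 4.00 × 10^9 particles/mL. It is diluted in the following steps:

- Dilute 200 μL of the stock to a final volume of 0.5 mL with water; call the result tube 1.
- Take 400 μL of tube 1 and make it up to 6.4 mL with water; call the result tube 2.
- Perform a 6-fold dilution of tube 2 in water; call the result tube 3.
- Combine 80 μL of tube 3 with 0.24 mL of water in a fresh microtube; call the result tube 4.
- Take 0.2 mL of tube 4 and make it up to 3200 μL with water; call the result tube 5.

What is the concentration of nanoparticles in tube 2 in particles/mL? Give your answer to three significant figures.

Step 1: 200 μL brought to 0.5 mL → factor 500/200 = 2.5
Step 2: 400 μL brought to 6.4 mL → factor 6400/400 = 16
Dilution factor through tube 2 = 2.5 × 16 = 40
[tube 2] = 4.00 × 10^9 particles/mL / 40 = 1.00 × 10^8 particles/mL

1.00 × 10^8 particles/mL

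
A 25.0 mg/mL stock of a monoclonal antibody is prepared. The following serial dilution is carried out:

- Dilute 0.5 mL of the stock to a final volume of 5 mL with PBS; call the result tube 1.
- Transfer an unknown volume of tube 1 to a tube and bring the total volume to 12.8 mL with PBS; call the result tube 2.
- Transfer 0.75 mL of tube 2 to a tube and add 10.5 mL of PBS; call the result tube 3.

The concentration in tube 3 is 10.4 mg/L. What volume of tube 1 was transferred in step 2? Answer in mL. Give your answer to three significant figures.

Step 1: 0.5 mL brought to 5 mL → factor 5/0.5 = 10
Step 2: v brought to 12.8 mL → factor = 12.8 mL/v
Step 3: 0.75 mL + 10.5 mL = 11.25 mL total → factor 11.25/0.75 = 15
Product of known-step factors = 150
Overall factor = 25.0 mg/mL / (10.4 mg/L) = 2403.8
Step-2 factor = 2403.8 / 150 = 16.026
v = 12.8 mL / 16.026 = 0.799 mL

0.799 mL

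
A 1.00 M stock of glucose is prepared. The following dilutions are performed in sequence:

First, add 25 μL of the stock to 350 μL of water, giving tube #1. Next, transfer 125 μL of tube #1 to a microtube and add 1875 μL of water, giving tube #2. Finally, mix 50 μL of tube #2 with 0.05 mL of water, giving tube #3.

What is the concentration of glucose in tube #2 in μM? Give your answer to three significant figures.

4.17 × 10^3 μM

Step 1: 25 μL + 350 μL = 375 μL total → factor 375/25 = 15
Step 2: 125 μL + 1875 μL = 2000 μL total → factor 2000/125 = 16
Dilution factor through tube #2 = 15 × 16 = 240
[tube #2] = 1.00 M / 240 = 0.004167 M = 4.17 × 10^3 μM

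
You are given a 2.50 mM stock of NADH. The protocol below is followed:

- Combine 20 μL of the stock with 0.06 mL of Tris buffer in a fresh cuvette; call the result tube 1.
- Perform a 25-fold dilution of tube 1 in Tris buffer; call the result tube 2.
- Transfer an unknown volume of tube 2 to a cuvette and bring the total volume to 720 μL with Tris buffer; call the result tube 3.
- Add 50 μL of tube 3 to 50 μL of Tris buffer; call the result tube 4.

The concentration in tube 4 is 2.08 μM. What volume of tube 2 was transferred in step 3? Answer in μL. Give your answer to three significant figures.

120 μL

Step 1: 20 μL + 0.06 mL = 80 μL total → factor 80/20 = 4
Step 2: 25-fold → factor 25
Step 3: v brought to 720 μL → factor = 720 μL/v
Step 4: 50 μL + 50 μL = 100 μL total → factor 100/50 = 2
Product of known-step factors = 200
Overall factor = 2.50 mM / (2.08 μM) = 1201.9
Step-3 factor = 1201.9 / 200 = 6.0096
v = 720 μL / 6.0096 = 120 μL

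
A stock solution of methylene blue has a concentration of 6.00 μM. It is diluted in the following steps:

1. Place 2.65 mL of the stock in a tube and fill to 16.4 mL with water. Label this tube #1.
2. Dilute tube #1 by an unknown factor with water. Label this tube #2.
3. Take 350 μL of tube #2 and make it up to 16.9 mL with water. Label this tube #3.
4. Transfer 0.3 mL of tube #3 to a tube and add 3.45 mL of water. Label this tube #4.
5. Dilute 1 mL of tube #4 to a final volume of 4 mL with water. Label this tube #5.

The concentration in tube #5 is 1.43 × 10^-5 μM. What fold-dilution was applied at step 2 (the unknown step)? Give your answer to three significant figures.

Step 1: 2.65 mL brought to 16.4 mL → factor 16.4/2.65 = 6.1887
Step 2: unknown factor x
Step 3: 350 μL brought to 16.9 mL → factor 16900/350 = 48.286
Step 4: 0.3 mL + 3.45 mL = 3.75 mL total → factor 3.75/0.3 = 12.5
Step 5: 1 mL brought to 4 mL → factor 4/1 = 4
Product of known-step factors = 14941
Overall factor = 6.00 μM / (1.43 × 10^-5 μM) = 4.1958 × 10^5
x = 4.1958 × 10^5 / 14941 = 28.1

28.1-fold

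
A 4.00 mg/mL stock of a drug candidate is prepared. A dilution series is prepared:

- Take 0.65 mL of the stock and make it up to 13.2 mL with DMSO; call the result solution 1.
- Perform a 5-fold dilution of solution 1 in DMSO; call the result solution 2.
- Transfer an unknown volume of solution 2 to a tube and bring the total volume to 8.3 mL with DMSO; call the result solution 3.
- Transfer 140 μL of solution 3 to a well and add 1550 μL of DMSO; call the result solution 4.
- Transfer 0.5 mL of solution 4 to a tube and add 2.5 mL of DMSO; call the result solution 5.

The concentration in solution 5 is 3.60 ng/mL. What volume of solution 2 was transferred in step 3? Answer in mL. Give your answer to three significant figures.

0.0549 mL

Step 1: 0.65 mL brought to 13.2 mL → factor 13.2/0.65 = 20.308
Step 2: 5-fold → factor 5
Step 3: v brought to 8.3 mL → factor = 8.3 mL/v
Step 4: 140 μL + 1550 μL = 1690 μL total → factor 1690/140 = 12.071
Step 5: 0.5 mL + 2.5 mL = 3 mL total → factor 3/0.5 = 6
Product of known-step factors = 7354.3
Overall factor = 4.00 mg/mL / (3.60 ng/mL) = 1.1111 × 10^6
Step-3 factor = 1.1111 × 10^6 / 7354.3 = 151.08
v = 8.3 mL / 151.08 = 0.0549 mL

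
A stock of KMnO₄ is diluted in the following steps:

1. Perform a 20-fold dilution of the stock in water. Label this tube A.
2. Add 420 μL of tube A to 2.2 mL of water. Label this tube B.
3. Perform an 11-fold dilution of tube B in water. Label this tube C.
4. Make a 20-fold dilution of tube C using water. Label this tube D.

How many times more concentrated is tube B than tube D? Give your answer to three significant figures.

220

Step 1: 20-fold → factor 20
Step 2: 420 μL + 2.2 mL = 2620 μL total → factor 2620/420 = 6.2381
Step 3: 11-fold → factor 11
Step 4: 20-fold → factor 20
Dilution factor to tube B = 124.76; to tube D = 27448
[tube B]/[tube D] = (factor to tube D)/(factor to tube B) = 27448/124.76 = 220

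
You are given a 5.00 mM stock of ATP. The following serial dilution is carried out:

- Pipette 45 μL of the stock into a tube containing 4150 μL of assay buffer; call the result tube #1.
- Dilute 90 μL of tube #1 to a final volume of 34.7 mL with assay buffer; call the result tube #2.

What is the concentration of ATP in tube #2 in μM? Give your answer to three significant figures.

Step 1: 45 μL + 4150 μL = 4195 μL total → factor 4195/45 = 93.222
Step 2: 90 μL brought to 34.7 mL → factor 34700/90 = 385.56
Overall dilution factor = 93.222 × 385.56 = 35942
Final = 5.00 mM / 35942 = 0.0001391 mM = 0.139 μM

0.139 μM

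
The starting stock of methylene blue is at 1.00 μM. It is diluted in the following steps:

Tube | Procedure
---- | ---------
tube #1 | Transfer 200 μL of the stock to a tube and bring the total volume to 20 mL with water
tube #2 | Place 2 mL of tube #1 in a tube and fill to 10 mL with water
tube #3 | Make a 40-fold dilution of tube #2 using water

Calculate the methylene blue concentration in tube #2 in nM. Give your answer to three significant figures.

2.00 nM

Step 1: 200 μL brought to 20 mL → factor 20000/200 = 100
Step 2: 2 mL brought to 10 mL → factor 10/2 = 5
Dilution factor through tube #2 = 100 × 5 = 500
[tube #2] = 1.00 μM / 500 = 0.002000 μM = 2.00 nM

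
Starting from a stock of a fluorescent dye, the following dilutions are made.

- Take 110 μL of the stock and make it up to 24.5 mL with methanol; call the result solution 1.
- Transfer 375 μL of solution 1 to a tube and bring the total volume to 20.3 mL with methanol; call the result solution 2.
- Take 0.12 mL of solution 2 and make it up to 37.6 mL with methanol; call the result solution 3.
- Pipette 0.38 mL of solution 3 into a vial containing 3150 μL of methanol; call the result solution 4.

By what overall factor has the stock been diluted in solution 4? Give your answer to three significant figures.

Step 1: 110 μL brought to 24.5 mL → factor 24500/110 = 222.73
Step 2: 375 μL brought to 20.3 mL → factor 20300/375 = 54.133
Step 3: 0.12 mL brought to 37.6 mL → factor 37.6/0.12 = 313.33
Step 4: 0.38 mL + 3150 μL = 3.53 mL total → factor 3.53/0.38 = 9.2895
Overall dilution factor = 222.73 × 54.133 × 313.33 × 9.2895 = 3.5094 × 10^7

3.51 × 10^7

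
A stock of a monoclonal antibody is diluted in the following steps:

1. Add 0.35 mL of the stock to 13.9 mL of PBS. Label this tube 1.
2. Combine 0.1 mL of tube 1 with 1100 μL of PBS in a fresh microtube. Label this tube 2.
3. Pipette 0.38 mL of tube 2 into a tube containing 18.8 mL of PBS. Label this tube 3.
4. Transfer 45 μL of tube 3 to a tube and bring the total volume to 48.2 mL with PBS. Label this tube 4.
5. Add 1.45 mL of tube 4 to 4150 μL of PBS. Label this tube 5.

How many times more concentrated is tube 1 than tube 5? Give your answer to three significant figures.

2.51 × 10^6

Step 1: 0.35 mL + 13.9 mL = 14.25 mL total → factor 14.25/0.35 = 40.714
Step 2: 0.1 mL + 1100 μL = 1.2 mL total → factor 1.2/0.1 = 12
Step 3: 0.38 mL + 18.8 mL = 19.18 mL total → factor 19.18/0.38 = 50.474
Step 4: 45 μL brought to 48.2 mL → factor 48200/45 = 1071.1
Step 5: 1.45 mL + 4150 μL = 5.6 mL total → factor 5.6/1.45 = 3.8621
Dilution factor to tube 1 = 40.714; to tube 5 = 1.0201 × 10^8
[tube 1]/[tube 5] = (factor to tube 5)/(factor to tube 1) = 1.0201 × 10^8/40.714 = 2.51 × 10^6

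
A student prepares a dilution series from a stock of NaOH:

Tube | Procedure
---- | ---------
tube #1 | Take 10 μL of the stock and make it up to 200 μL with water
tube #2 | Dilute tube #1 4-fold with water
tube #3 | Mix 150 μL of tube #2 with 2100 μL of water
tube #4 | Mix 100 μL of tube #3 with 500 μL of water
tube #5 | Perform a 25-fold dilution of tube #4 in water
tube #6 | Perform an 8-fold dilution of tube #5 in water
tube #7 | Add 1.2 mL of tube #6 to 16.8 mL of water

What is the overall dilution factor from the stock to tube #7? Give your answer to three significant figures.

Step 1: 10 μL brought to 200 μL → factor 200/10 = 20
Step 2: 4-fold → factor 4
Step 3: 150 μL + 2100 μL = 2250 μL total → factor 2250/150 = 15
Step 4: 100 μL + 500 μL = 600 μL total → factor 600/100 = 6
Step 5: 25-fold → factor 25
Step 6: 8-fold → factor 8
Step 7: 1.2 mL + 16.8 mL = 18 mL total → factor 18/1.2 = 15
Overall dilution factor = 20 × 4 × 15 × 6 × 25 × 8 × 15 = 2.16 × 10^7

2.16 × 10^7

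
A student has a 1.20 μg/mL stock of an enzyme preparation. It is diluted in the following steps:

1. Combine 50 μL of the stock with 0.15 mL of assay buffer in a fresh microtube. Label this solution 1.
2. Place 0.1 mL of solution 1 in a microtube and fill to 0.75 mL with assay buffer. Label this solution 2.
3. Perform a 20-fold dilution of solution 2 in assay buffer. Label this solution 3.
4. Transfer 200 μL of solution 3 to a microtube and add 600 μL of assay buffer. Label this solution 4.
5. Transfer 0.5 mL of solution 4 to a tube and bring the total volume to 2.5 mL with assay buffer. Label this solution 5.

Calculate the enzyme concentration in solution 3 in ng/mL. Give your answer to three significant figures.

Step 1: 50 μL + 0.15 mL = 200 μL total → factor 200/50 = 4
Step 2: 0.1 mL brought to 0.75 mL → factor 0.75/0.1 = 7.5
Step 3: 20-fold → factor 20
Dilution factor through solution 3 = 4 × 7.5 × 20 = 600
[solution 3] = 1.20 μg/mL / 600 = 0.002000 μg/mL = 2.00 ng/mL

2.00 ng/mL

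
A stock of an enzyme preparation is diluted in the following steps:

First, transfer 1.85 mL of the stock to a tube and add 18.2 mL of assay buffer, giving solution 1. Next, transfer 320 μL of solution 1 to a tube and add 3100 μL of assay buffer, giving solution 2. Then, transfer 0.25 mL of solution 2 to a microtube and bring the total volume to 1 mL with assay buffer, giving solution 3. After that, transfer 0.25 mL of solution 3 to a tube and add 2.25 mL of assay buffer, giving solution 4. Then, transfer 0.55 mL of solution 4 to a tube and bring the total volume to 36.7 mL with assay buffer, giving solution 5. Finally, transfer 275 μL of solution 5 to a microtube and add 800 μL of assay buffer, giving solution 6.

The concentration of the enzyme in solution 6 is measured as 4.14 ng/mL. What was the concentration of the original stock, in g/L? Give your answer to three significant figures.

Step 1: 1.85 mL + 18.2 mL = 20.05 mL total → factor 20.05/1.85 = 10.838
Step 2: 320 μL + 3100 μL = 3420 μL total → factor 3420/320 = 10.688
Step 3: 0.25 mL brought to 1 mL → factor 1/0.25 = 4
Step 4: 0.25 mL + 2.25 mL = 2.5 mL total → factor 2.5/0.25 = 10
Step 5: 0.55 mL brought to 36.7 mL → factor 36.7/0.55 = 66.727
Step 6: 275 μL + 800 μL = 1075 μL total → factor 1075/275 = 3.9091
Overall dilution factor = 10.838 × 10.688 × 4 × 10 × 66.727 × 3.9091 = 1.2085 × 10^6
Stock = 4.14 ng/mL × 1.2085 × 10^6 = 5.003 × 10^6 ng/mL = 5.00 g/L

5.00 g/L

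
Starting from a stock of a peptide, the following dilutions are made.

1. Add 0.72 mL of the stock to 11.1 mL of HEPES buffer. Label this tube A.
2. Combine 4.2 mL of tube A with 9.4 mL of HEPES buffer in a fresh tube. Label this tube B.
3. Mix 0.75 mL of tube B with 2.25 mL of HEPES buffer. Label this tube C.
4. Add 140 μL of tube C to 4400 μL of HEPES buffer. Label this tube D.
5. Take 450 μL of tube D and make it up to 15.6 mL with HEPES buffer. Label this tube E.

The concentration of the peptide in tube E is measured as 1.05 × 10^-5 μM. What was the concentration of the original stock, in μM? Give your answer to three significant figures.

Step 1: 0.72 mL + 11.1 mL = 11.82 mL total → factor 11.82/0.72 = 16.417
Step 2: 4.2 mL + 9.4 mL = 13.6 mL total → factor 13.6/4.2 = 3.2381
Step 3: 0.75 mL + 2.25 mL = 3 mL total → factor 3/0.75 = 4
Step 4: 140 μL + 4400 μL = 4540 μL total → factor 4540/140 = 32.429
Step 5: 450 μL brought to 15.6 mL → factor 15600/450 = 34.667
Overall dilution factor = 16.417 × 3.2381 × 4 × 32.429 × 34.667 = 2.3904 × 10^5
Stock = 1.05 × 10^-5 μM × 2.3904 × 10^5 = 2.51 μM

2.51 μM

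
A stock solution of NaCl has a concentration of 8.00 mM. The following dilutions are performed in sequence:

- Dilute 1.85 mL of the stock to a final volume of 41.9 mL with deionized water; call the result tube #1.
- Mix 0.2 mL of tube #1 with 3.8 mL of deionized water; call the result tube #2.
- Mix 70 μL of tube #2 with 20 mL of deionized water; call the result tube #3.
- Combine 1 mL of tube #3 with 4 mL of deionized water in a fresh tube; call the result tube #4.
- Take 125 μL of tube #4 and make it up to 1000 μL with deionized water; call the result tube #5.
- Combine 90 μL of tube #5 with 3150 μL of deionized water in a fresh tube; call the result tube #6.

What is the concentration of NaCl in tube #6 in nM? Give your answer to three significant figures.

Step 1: 1.85 mL brought to 41.9 mL → factor 41.9/1.85 = 22.649
Step 2: 0.2 mL + 3.8 mL = 4 mL total → factor 4/0.2 = 20
Step 3: 70 μL + 20 mL = 20070 μL total → factor 20070/70 = 286.71
Step 4: 1 mL + 4 mL = 5 mL total → factor 5/1 = 5
Step 5: 125 μL brought to 1000 μL → factor 1000/125 = 8
Step 6: 90 μL + 3150 μL = 3240 μL total → factor 3240/90 = 36
Overall dilution factor = 22.649 × 20 × 286.71 × 5 × 8 × 36 = 1.8702 × 10^8
Final = 8.00 mM / 1.8702 × 10^8 = 4.278 × 10^-8 mM = 0.0428 nM

0.0428 nM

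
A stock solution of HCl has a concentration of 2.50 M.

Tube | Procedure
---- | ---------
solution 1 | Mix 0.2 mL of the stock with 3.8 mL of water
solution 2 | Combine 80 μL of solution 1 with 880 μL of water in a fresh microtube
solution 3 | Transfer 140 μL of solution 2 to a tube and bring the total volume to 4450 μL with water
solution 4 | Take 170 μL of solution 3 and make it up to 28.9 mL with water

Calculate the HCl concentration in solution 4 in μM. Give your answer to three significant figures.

1.93 μM

Step 1: 0.2 mL + 3.8 mL = 4 mL total → factor 4/0.2 = 20
Step 2: 80 μL + 880 μL = 960 μL total → factor 960/80 = 12
Step 3: 140 μL brought to 4450 μL → factor 4450/140 = 31.786
Step 4: 170 μL brought to 28.9 mL → factor 28900/170 = 170
Dilution factor through solution 4 = 20 × 12 × 31.786 × 170 = 1.2969 × 10^6
[solution 4] = 2.50 M / 1.2969 × 10^6 = 1.928 × 10^-6 M = 1.93 μM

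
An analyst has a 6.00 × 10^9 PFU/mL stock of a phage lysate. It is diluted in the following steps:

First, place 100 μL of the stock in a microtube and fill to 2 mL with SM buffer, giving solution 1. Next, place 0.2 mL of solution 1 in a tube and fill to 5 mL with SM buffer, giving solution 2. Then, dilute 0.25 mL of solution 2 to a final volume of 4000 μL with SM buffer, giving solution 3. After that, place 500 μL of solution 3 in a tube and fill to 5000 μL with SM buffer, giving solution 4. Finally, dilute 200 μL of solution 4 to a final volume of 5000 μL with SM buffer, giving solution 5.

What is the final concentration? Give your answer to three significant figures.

Step 1: 100 μL brought to 2 mL → factor 2000/100 = 20
Step 2: 0.2 mL brought to 5 mL → factor 5/0.2 = 25
Step 3: 0.25 mL brought to 4000 μL → factor 4/0.25 = 16
Step 4: 500 μL brought to 5000 μL → factor 5000/500 = 10
Step 5: 200 μL brought to 5000 μL → factor 5000/200 = 25
Overall dilution factor = 20 × 25 × 16 × 10 × 25 = 2 × 10^6
Final = 6.00 × 10^9 PFU/mL / 2 × 10^6 = 3.00 × 10^3 PFU/mL

3.00 × 10^3 PFU/mL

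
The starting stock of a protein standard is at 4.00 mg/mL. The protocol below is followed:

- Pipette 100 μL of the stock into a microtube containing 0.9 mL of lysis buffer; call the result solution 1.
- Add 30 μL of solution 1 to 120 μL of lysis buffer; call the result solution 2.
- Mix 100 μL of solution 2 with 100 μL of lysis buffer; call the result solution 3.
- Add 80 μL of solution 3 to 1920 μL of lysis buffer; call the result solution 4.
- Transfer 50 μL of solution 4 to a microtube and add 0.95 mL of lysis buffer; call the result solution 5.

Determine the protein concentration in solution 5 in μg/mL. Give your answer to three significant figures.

Step 1: 100 μL + 0.9 mL = 1000 μL total → factor 1000/100 = 10
Step 2: 30 μL + 120 μL = 150 μL total → factor 150/30 = 5
Step 3: 100 μL + 100 μL = 200 μL total → factor 200/100 = 2
Step 4: 80 μL + 1920 μL = 2000 μL total → factor 2000/80 = 25
Step 5: 50 μL + 0.95 mL = 1000 μL total → factor 1000/50 = 20
Overall dilution factor = 10 × 5 × 2 × 25 × 20 = 50000
Final = 4.00 mg/mL / 50000 = 8.000 × 10^-5 mg/mL = 0.0800 μg/mL

0.0800 μg/mL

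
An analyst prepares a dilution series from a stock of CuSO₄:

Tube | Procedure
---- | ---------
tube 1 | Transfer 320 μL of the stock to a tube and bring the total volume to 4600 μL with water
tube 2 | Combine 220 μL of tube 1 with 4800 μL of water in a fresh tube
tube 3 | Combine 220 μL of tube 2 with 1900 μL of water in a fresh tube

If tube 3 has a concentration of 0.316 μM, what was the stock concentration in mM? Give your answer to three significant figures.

0.999 mM

Step 1: 320 μL brought to 4600 μL → factor 4600/320 = 14.375
Step 2: 220 μL + 4800 μL = 5020 μL total → factor 5020/220 = 22.818
Step 3: 220 μL + 1900 μL = 2120 μL total → factor 2120/220 = 9.6364
Overall dilution factor = 14.375 × 22.818 × 9.6364 = 3160.8
Stock = 0.316 μM × 3160.8 = 998.8 μM = 0.999 mM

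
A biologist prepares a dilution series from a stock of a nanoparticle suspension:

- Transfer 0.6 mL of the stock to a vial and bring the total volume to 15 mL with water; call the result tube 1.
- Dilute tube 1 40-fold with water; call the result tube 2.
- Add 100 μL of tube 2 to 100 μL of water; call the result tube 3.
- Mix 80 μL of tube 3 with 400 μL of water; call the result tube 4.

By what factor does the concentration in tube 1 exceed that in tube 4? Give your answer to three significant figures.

Step 1: 0.6 mL brought to 15 mL → factor 15/0.6 = 25
Step 2: 40-fold → factor 40
Step 3: 100 μL + 100 μL = 200 μL total → factor 200/100 = 2
Step 4: 80 μL + 400 μL = 480 μL total → factor 480/80 = 6
Dilution factor to tube 1 = 25; to tube 4 = 12000
[tube 1]/[tube 4] = (factor to tube 4)/(factor to tube 1) = 12000/25 = 480

480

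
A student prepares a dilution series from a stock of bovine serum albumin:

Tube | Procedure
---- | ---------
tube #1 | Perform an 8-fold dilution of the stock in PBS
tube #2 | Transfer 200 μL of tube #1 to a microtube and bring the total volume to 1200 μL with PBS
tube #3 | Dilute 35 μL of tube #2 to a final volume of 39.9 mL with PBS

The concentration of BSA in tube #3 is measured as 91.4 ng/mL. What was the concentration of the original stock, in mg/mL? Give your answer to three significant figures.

5.00 mg/mL

Step 1: 8-fold → factor 8
Step 2: 200 μL brought to 1200 μL → factor 1200/200 = 6
Step 3: 35 μL brought to 39.9 mL → factor 39900/35 = 1140
Overall dilution factor = 8 × 6 × 1140 = 54720
Stock = 91.4 ng/mL × 54720 = 5.001 × 10^6 ng/mL = 5.00 mg/mL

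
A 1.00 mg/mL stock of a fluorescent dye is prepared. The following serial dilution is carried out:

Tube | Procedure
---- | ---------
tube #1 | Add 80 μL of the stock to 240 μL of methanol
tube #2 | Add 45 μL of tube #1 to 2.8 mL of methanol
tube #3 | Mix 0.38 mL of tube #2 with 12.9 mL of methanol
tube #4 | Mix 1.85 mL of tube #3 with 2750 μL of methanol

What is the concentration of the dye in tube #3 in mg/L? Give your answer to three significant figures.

Step 1: 80 μL + 240 μL = 320 μL total → factor 320/80 = 4
Step 2: 45 μL + 2.8 mL = 2845 μL total → factor 2845/45 = 63.222
Step 3: 0.38 mL + 12.9 mL = 13.28 mL total → factor 13.28/0.38 = 34.947
Dilution factor through tube #3 = 4 × 63.222 × 34.947 = 8837.8
[tube #3] = 1.00 mg/mL / 8837.8 = 0.0001132 mg/mL = 0.113 mg/L

0.113 mg/L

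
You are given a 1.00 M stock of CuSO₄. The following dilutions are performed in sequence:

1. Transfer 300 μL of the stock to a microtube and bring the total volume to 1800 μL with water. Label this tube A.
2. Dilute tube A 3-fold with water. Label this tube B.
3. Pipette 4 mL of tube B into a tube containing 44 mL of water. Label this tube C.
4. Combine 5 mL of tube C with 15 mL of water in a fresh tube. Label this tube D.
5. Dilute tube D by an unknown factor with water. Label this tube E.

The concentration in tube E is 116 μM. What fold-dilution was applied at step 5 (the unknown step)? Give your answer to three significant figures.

9.98-fold

Step 1: 300 μL brought to 1800 μL → factor 1800/300 = 6
Step 2: 3-fold → factor 3
Step 3: 4 mL + 44 mL = 48 mL total → factor 48/4 = 12
Step 4: 5 mL + 15 mL = 20 mL total → factor 20/5 = 4
Step 5: unknown factor x
Product of known-step factors = 864
Overall factor = 1.00 M / (116 μM) = 8620.7
x = 8620.7 / 864 = 9.98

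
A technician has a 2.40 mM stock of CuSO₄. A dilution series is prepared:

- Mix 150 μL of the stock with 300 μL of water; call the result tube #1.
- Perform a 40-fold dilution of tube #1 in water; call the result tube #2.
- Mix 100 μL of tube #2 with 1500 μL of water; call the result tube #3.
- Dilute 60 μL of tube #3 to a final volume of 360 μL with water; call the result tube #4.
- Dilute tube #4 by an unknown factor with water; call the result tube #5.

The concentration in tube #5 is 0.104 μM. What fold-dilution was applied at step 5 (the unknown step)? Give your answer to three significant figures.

Step 1: 150 μL + 300 μL = 450 μL total → factor 450/150 = 3
Step 2: 40-fold → factor 40
Step 3: 100 μL + 1500 μL = 1600 μL total → factor 1600/100 = 16
Step 4: 60 μL brought to 360 μL → factor 360/60 = 6
Step 5: unknown factor x
Product of known-step factors = 11520
Overall factor = 2.40 mM / (0.104 μM) = 23077
x = 23077 / 11520 = 2.00

2.00-fold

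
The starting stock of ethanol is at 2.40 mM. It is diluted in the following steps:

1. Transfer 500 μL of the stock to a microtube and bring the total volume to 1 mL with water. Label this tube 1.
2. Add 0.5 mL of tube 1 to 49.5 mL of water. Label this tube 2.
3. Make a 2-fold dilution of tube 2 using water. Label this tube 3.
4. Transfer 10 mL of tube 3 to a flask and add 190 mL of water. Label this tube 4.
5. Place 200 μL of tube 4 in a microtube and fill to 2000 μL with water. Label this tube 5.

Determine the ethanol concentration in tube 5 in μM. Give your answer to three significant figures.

Step 1: 500 μL brought to 1 mL → factor 1000/500 = 2
Step 2: 0.5 mL + 49.5 mL = 50 mL total → factor 50/0.5 = 100
Step 3: 2-fold → factor 2
Step 4: 10 mL + 190 mL = 200 mL total → factor 200/10 = 20
Step 5: 200 μL brought to 2000 μL → factor 2000/200 = 10
Overall dilution factor = 2 × 100 × 2 × 20 × 10 = 80000
Final = 2.40 mM / 80000 = 3.000 × 10^-5 mM = 0.0300 μM

0.0300 μM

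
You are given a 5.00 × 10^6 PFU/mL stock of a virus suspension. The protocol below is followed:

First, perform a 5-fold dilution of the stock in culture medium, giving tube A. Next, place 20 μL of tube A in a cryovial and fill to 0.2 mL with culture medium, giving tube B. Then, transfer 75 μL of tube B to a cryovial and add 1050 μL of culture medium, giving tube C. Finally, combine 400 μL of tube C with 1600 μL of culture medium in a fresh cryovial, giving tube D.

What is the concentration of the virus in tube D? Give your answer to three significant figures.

Step 1: 5-fold → factor 5
Step 2: 20 μL brought to 0.2 mL → factor 200/20 = 10
Step 3: 75 μL + 1050 μL = 1125 μL total → factor 1125/75 = 15
Step 4: 400 μL + 1600 μL = 2000 μL total → factor 2000/400 = 5
Overall dilution factor = 5 × 10 × 15 × 5 = 3750
Final = 5.00 × 10^6 PFU/mL / 3750 = 1.33 × 10^3 PFU/mL

1.33 × 10^3 PFU/mL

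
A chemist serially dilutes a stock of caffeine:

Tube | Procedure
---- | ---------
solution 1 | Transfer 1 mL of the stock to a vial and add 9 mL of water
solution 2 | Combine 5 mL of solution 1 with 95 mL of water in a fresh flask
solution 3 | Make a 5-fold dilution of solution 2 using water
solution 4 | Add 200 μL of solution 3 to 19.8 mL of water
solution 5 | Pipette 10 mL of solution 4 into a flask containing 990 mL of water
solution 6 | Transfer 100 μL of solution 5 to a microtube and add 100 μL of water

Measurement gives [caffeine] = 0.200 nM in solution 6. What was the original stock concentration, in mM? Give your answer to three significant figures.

4.00 mM

Step 1: 1 mL + 9 mL = 10 mL total → factor 10/1 = 10
Step 2: 5 mL + 95 mL = 100 mL total → factor 100/5 = 20
Step 3: 5-fold → factor 5
Step 4: 200 μL + 19.8 mL = 20000 μL total → factor 20000/200 = 100
Step 5: 10 mL + 990 mL = 1000 mL total → factor 1000/10 = 100
Step 6: 100 μL + 100 μL = 200 μL total → factor 200/100 = 2
Overall dilution factor = 10 × 20 × 5 × 100 × 100 × 2 = 2 × 10^7
Stock = 0.200 nM × 2 × 10^7 = 4.000 × 10^6 nM = 4.00 mM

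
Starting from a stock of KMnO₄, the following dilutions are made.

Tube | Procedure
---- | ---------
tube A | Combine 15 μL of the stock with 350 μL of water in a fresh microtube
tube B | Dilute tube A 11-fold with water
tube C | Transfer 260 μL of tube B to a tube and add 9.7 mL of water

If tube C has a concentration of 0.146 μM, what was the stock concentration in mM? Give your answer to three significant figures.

1.50 mM

Step 1: 15 μL + 350 μL = 365 μL total → factor 365/15 = 24.333
Step 2: 11-fold → factor 11
Step 3: 260 μL + 9.7 mL = 9960 μL total → factor 9960/260 = 38.308
Overall dilution factor = 24.333 × 11 × 38.308 = 10254
Stock = 0.146 μM × 10254 = 1497 μM = 1.50 mM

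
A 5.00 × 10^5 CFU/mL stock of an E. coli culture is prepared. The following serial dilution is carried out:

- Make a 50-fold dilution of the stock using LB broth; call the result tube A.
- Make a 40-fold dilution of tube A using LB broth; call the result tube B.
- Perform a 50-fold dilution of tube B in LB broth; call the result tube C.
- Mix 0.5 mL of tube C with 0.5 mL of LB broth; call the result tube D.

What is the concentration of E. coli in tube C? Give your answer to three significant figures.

5.00 CFU/mL

Step 1: 50-fold → factor 50
Step 2: 40-fold → factor 40
Step 3: 50-fold → factor 50
Dilution factor through tube C = 50 × 40 × 50 = 1 × 10^5
[tube C] = 5.00 × 10^5 CFU/mL / 1 × 10^5 = 5.00 CFU/mL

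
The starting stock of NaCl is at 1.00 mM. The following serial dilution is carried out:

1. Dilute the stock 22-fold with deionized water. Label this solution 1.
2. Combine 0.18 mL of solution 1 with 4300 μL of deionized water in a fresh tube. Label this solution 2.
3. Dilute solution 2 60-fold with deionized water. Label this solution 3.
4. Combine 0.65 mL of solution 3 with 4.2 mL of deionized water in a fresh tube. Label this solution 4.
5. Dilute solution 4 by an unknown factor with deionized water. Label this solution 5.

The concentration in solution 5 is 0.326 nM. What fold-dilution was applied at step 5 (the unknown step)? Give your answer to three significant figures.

Step 1: 22-fold → factor 22
Step 2: 0.18 mL + 4300 μL = 4.48 mL total → factor 4.48/0.18 = 24.889
Step 3: 60-fold → factor 60
Step 4: 0.65 mL + 4.2 mL = 4.85 mL total → factor 4.85/0.65 = 7.4615
Step 5: unknown factor x
Product of known-step factors = 2.4514 × 10^5
Overall factor = 1.00 mM / (0.326 nM) = 3.0675 × 10^6
x = 3.0675 × 10^6 / 2.4514 × 10^5 = 12.5

12.5-fold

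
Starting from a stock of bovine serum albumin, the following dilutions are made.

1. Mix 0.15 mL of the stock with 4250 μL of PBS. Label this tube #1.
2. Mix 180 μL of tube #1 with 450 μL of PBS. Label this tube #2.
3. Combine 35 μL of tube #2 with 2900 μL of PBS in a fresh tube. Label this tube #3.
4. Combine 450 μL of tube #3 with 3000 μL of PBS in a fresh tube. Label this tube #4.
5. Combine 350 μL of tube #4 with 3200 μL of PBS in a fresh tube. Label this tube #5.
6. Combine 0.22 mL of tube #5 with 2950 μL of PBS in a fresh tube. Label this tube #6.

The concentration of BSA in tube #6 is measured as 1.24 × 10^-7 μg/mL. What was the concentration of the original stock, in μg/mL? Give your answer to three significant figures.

1.20 μg/mL

Step 1: 0.15 mL + 4250 μL = 4.4 mL total → factor 4.4/0.15 = 29.333
Step 2: 180 μL + 450 μL = 630 μL total → factor 630/180 = 3.5
Step 3: 35 μL + 2900 μL = 2935 μL total → factor 2935/35 = 83.857
Step 4: 450 μL + 3000 μL = 3450 μL total → factor 3450/450 = 7.6667
Step 5: 350 μL + 3200 μL = 3550 μL total → factor 3550/350 = 10.143
Step 6: 0.22 mL + 2950 μL = 3.17 mL total → factor 3.17/0.22 = 14.409
Overall dilution factor = 29.333 × 3.5 × 83.857 × 7.6667 × 10.143 × 14.409 = 9.6466 × 10^6
Stock = 1.24 × 10^-7 μg/mL × 9.6466 × 10^6 = 1.20 μg/mL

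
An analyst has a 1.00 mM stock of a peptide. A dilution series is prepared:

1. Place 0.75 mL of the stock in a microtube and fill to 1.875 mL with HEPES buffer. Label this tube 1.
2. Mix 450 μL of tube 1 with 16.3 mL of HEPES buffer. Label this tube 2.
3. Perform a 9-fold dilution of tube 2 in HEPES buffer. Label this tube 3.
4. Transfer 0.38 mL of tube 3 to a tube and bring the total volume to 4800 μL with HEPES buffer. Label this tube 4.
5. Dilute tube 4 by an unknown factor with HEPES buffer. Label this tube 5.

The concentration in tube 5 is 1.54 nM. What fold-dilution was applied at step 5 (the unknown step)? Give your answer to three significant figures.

Step 1: 0.75 mL brought to 1.875 mL → factor 1.875/0.75 = 2.5
Step 2: 450 μL + 16.3 mL = 16750 μL total → factor 16750/450 = 37.222
Step 3: 9-fold → factor 9
Step 4: 0.38 mL brought to 4800 μL → factor 4.8/0.38 = 12.632
Step 5: unknown factor x
Product of known-step factors = 10579
Overall factor = 1.00 mM / (1.54 nM) = 6.4935 × 10^5
x = 6.4935 × 10^5 / 10579 = 61.4

61.4-fold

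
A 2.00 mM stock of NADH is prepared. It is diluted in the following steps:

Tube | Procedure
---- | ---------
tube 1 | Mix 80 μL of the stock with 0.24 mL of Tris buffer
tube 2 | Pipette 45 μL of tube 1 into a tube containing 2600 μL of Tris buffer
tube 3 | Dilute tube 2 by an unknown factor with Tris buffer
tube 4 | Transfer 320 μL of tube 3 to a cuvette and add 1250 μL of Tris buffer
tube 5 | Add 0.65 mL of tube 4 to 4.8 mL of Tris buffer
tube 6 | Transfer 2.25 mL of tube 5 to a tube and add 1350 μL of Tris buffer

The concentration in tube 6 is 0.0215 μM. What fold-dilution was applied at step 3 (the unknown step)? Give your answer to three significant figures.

6.01-fold

Step 1: 80 μL + 0.24 mL = 320 μL total → factor 320/80 = 4
Step 2: 45 μL + 2600 μL = 2645 μL total → factor 2645/45 = 58.778
Step 3: unknown factor x
Step 4: 320 μL + 1250 μL = 1570 μL total → factor 1570/320 = 4.9062
Step 5: 0.65 mL + 4.8 mL = 5.45 mL total → factor 5.45/0.65 = 8.3846
Step 6: 2.25 mL + 1350 μL = 3.6 mL total → factor 3.6/2.25 = 1.6
Product of known-step factors = 15475
Overall factor = 2.00 mM / (0.0215 μM) = 93023
x = 93023 / 15475 = 6.01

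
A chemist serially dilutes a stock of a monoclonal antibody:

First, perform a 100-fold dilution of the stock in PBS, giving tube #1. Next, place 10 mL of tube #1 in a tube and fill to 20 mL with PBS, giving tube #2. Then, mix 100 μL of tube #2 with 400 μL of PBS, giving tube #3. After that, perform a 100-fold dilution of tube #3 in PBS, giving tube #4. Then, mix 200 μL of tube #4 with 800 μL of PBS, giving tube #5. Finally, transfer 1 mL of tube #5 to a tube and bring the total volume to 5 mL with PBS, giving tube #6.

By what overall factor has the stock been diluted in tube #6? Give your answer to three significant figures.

2.50 × 10^6

Step 1: 100-fold → factor 100
Step 2: 10 mL brought to 20 mL → factor 20/10 = 2
Step 3: 100 μL + 400 μL = 500 μL total → factor 500/100 = 5
Step 4: 100-fold → factor 100
Step 5: 200 μL + 800 μL = 1000 μL total → factor 1000/200 = 5
Step 6: 1 mL brought to 5 mL → factor 5/1 = 5
Overall dilution factor = 100 × 2 × 5 × 100 × 5 × 5 = 2.5 × 10^6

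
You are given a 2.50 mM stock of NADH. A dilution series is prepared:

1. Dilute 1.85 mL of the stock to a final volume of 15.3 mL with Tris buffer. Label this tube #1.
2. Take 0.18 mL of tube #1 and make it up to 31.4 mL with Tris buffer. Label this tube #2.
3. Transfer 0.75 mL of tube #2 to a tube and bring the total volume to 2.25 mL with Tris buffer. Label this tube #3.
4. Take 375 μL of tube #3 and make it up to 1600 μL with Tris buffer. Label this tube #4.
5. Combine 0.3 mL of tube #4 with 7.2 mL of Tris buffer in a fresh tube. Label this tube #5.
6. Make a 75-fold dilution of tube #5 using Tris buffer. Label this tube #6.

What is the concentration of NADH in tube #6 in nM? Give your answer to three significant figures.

0.0722 nM

Step 1: 1.85 mL brought to 15.3 mL → factor 15.3/1.85 = 8.2703
Step 2: 0.18 mL brought to 31.4 mL → factor 31.4/0.18 = 174.44
Step 3: 0.75 mL brought to 2.25 mL → factor 2.25/0.75 = 3
Step 4: 375 μL brought to 1600 μL → factor 1600/375 = 4.2667
Step 5: 0.3 mL + 7.2 mL = 7.5 mL total → factor 7.5/0.3 = 25
Step 6: 75-fold → factor 75
Overall dilution factor = 8.2703 × 174.44 × 3 × 4.2667 × 25 × 75 = 3.4625 × 10^7
Final = 2.50 mM / 3.4625 × 10^7 = 7.220 × 10^-8 mM = 0.0722 nM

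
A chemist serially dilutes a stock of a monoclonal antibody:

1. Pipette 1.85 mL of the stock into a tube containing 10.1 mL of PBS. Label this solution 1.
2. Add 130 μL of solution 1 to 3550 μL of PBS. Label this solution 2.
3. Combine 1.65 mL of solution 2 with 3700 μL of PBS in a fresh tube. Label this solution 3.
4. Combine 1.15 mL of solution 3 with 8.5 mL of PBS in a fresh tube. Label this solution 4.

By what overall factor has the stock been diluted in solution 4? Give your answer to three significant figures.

4.98 × 10^3

Step 1: 1.85 mL + 10.1 mL = 11.95 mL total → factor 11.95/1.85 = 6.4595
Step 2: 130 μL + 3550 μL = 3680 μL total → factor 3680/130 = 28.308
Step 3: 1.65 mL + 3700 μL = 5.35 mL total → factor 5.35/1.65 = 3.2424
Step 4: 1.15 mL + 8.5 mL = 9.65 mL total → factor 9.65/1.15 = 8.3913
Overall dilution factor = 6.4595 × 28.308 × 3.2424 × 8.3913 = 4975.1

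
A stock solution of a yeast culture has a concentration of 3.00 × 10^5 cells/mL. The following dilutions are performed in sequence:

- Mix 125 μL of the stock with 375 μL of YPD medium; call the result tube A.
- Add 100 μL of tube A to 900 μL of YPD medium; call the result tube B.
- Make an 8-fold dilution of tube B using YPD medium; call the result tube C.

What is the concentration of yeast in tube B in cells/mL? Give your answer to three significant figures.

7.50 × 10^3 cells/mL

Step 1: 125 μL + 375 μL = 500 μL total → factor 500/125 = 4
Step 2: 100 μL + 900 μL = 1000 μL total → factor 1000/100 = 10
Dilution factor through tube B = 4 × 10 = 40
[tube B] = 3.00 × 10^5 cells/mL / 40 = 7.50 × 10^3 cells/mL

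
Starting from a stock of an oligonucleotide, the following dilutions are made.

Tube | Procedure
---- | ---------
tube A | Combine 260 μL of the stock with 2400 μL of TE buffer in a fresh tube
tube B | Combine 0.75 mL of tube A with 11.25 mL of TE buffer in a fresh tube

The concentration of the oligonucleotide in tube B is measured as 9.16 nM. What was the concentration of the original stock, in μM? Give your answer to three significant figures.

1.50 μM

Step 1: 260 μL + 2400 μL = 2660 μL total → factor 2660/260 = 10.231
Step 2: 0.75 mL + 11.25 mL = 12 mL total → factor 12/0.75 = 16
Overall dilution factor = 10.231 × 16 = 163.69
Stock = 9.16 nM × 163.69 = 1499 nM = 1.50 μM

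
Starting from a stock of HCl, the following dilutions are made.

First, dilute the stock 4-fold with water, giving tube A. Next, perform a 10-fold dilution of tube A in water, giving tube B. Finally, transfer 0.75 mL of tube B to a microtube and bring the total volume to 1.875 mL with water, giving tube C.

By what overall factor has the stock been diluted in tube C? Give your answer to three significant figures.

Step 1: 4-fold → factor 4
Step 2: 10-fold → factor 10
Step 3: 0.75 mL brought to 1.875 mL → factor 1.875/0.75 = 2.5
Overall dilution factor = 4 × 10 × 2.5 = 100

100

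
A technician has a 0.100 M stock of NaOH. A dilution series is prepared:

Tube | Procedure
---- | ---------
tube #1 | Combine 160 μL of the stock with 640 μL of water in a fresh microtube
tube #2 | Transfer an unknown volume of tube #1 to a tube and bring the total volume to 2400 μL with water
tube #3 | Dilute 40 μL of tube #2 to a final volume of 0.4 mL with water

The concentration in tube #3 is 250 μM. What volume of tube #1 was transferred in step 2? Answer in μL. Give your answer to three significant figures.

Step 1: 160 μL + 640 μL = 800 μL total → factor 800/160 = 5
Step 2: v brought to 2400 μL → factor = 2400 μL/v
Step 3: 40 μL brought to 0.4 mL → factor 400/40 = 10
Product of known-step factors = 50
Overall factor = 0.100 M / (250 μM) = 400
Step-2 factor = 400 / 50 = 8
v = 2400 μL / 8 = 300 μL

300 μL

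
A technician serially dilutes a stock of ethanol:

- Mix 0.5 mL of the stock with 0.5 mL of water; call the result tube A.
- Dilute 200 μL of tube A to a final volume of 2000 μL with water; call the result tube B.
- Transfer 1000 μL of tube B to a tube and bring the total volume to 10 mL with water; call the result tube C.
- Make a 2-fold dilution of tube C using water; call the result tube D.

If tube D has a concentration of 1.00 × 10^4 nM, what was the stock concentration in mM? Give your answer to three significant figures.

Step 1: 0.5 mL + 0.5 mL = 1 mL total → factor 1/0.5 = 2
Step 2: 200 μL brought to 2000 μL → factor 2000/200 = 10
Step 3: 1000 μL brought to 10 mL → factor 10000/1000 = 10
Step 4: 2-fold → factor 2
Overall dilution factor = 2 × 10 × 10 × 2 = 400
Stock = 1.00 × 10^4 nM × 400 = 4.000 × 10^6 nM = 4.00 mM

4.00 mM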